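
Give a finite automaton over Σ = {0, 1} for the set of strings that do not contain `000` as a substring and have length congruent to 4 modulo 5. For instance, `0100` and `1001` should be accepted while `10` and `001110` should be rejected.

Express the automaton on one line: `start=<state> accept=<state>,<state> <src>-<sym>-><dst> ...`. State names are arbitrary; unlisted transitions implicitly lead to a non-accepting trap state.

Run two small machines in parallel and take their product. One (4 states) tracks partial matches of the forbidden pattern `000`; the other (5 states) tracks the input length modulo 5. Each combined state is a pair, one component from each; accept when both components accept. After merging equivalent states the machine shrinks.
          0    1  
>  q0     q1   q2 
   q1     q3   q4 
   q2     q5   q4 
   q3     q6   q7 
   q4     q8   q7 
   q5     q9   q7 
   q6     q6   q6 
   q7    q10  q11 
   q8    q12  q11 
   q9     q6  q11 
 * q10   q13   q0 
 * q11   q14   q0 
 * q12    q6   q0 
   q13    q6   q2 
   q14   q15   q2 
   q15    q6   q4 
(> = start, * = accepting)

start=q0 accept=q10,q11,q12 q0-0->q1 q0-1->q2 q1-0->q3 q1-1->q4 q2-0->q5 q2-1->q4 q3-0->q6 q3-1->q7 q4-0->q8 q4-1->q7 q5-0->q9 q5-1->q7 q6-0->q6 q6-1->q6 q7-0->q10 q7-1->q11 q8-0->q12 q8-1->q11 q9-0->q6 q9-1->q11 q10-0->q13 q10-1->q0 q11-0->q14 q11-1->q0 q12-0->q6 q12-1->q0 q13-0->q6 q13-1->q2 q14-0->q15 q14-1->q2 q15-0->q6 q15-1->q4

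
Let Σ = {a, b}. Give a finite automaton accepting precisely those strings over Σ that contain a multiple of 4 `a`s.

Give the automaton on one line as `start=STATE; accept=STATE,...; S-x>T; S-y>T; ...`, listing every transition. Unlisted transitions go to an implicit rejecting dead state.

Keep the running count of `a`s modulo 4: each `a` advances along the cycle q0 → q1 → q2 → q3 → q0 while other symbols loop. Accept at q0.
        a   b  
>* q0   q1  q0 
   q1   q2  q1 
   q2   q3  q2 
   q3   q0  q3 
(> = start, * = accepting)

start=q0; accept=q0; q0-a>q1; q0-b>q0; q1-a>q2; q1-b>q1; q2-a>q3; q2-b>q2; q3-a>q0; q3-b>q3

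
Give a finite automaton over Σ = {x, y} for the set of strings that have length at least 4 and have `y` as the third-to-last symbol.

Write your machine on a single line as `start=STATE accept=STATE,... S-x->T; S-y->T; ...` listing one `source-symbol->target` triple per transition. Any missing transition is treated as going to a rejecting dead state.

Run two small machines in parallel and take their product. One (6 states) tracks the input length, saturating at 5; the other (15 states) tracks the last 3 symbols read. Each combined state is a pair, one component from each; accept when both components accept. After merging equivalent states the machine shrinks.
With 9 states:
        x   y  
>  S0   S1  S1 
   S1   S1  S2 
   S2   S3  S4 
   S3   S5  S6 
   S4   S7  S8 
 * S5   S1  S2 
 * S6   S3  S4 
 * S7   S5  S6 
 * S8   S7  S8 
(> = start, * = accepting)

start=S0; accept=S5,S6,S7,S8; S0-x->S1; S0-y->S1; S1-x->S1; S1-y->S2; S2-x->S3; S2-y->S4; S3-x->S5; S3-y->S6; S4-x->S7; S4-y->S8; S5-x->S1; S5-y->S2; S6-x->S3; S6-y->S4; S7-x->S5; S7-y->S6; S8-x->S7; S8-y->S8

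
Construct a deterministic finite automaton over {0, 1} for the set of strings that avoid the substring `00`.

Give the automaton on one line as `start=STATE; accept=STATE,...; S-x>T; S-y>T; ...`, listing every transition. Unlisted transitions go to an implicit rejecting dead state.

start=S0; accept=S0,S1; S0-0>S1; S0-1>S0; S1-0>S2; S1-1>S0; S2-0>S2; S2-1>S2

Track partial matches of the forbidden pattern `00`. State S2 is a dead state reached once `00` has occurred; every other state accepts. S0 means no part of `00` is currently matched.
        0   1  
>* S0   S1  S0 
 * S1   S2  S0 
   S2   S2  S2 
(> = start, * = accepting)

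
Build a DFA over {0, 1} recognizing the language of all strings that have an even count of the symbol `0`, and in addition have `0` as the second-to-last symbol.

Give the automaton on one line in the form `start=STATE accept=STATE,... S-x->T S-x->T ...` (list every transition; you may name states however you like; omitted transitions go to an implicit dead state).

start=S0 accept=S2,S4 S0-0->S1 S0-1->S0 S1-0->S2 S1-1->S3 S2-0->S1 S2-1->S4 S3-0->S5 S3-1->S3 S4-0->S1 S4-1->S0 S5-0->S1 S5-1->S4

Handle the two conditions separately and then intersect. The first has 2 states tracking the count of `0`s modulo 2; the second has 7 states tracking the last 2 symbols read. A product state is a pair (one from each), accepting exactly when both do. Minimizing collapses redundant product states.
A 6-state machine:
        0   1  
>  S0   S1  S0 
   S1   S2  S3 
 * S2   S1  S4 
   S3   S5  S3 
 * S4   S1  S0 
   S5   S1  S4 
(> = start, * = accepting)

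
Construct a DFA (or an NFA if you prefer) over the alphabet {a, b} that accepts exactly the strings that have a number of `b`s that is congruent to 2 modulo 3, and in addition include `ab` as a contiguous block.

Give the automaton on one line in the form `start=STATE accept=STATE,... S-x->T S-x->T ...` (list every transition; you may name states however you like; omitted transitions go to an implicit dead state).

Build one automaton per condition and run them in lockstep. One (3 states) tracks the count of `b`s modulo 3; the other (3 states) tracks whether and how much of `ab` has been seen. Each combined state is a pair, one component from each; accept when both components accept.
A 9-state machine:
        a   b  
>  q0   q1  q2 
   q1   q1  q3 
   q2   q4  q5 
   q3   q3  q6 
   q4   q4  q6 
   q5   q7  q0 
 * q6   q6  q8 
   q7   q7  q8 
   q8   q8  q3 
(> = start, * = accepting)

start=q0 accept=q6 q0-a->q1 q0-b->q2 q1-a->q1 q1-b->q3 q2-a->q4 q2-b->q5 q3-a->q3 q3-b->q6 q4-a->q4 q4-b->q6 q5-a->q7 q5-b->q0 q6-a->q6 q6-b->q8 q7-a->q7 q7-b->q8 q8-a->q8 q8-b->q3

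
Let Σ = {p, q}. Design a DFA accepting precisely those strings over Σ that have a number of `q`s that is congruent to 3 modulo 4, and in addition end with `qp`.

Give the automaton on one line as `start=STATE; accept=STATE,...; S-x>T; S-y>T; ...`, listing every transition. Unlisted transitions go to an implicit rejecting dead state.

Handle the two conditions separately and then intersect. One (4 states) tracks the count of `q`s modulo 4; the other (3 states) tracks how much of the suffix `qp` has currently been matched. Each combined state is a pair, one component from each; accept when both components accept. After merging equivalent states the machine shrinks.
A 6-state machine:
        p   q  
>  s0   s0  s1 
   s1   s1  s2 
   s2   s2  s3 
   s3   s4  s0 
 * s4   s5  s0 
   s5   s5  s0 
(> = start, * = accepting)

start=s0; accept=s4; s0-p>s0; s0-q>s1; s1-p>s1; s1-q>s2; s2-p>s2; s2-q>s3; s3-p>s4; s3-q>s0; s4-p>s5; s4-q>s0; s5-p>s5; s5-q>s0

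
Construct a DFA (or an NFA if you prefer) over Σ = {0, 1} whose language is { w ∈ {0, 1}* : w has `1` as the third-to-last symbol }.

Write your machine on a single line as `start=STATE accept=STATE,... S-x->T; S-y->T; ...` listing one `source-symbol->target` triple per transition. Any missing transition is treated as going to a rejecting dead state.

start=q0; accept=q11,q12,q13,q14; q0-0->q1; q0-1->q2; q1-0->q3; q1-1->q4; q2-0->q5; q2-1->q6; q3-0->q7; q3-1->q8; q4-0->q9; q4-1->q10; q5-0->q11; q5-1->q12; q6-0->q13; q6-1->q14; q7-0->q7; q7-1->q8; q8-0->q9; q8-1->q10; q9-0->q11; q9-1->q12; q10-0->q13; q10-1->q14; q11-0->q7; q11-1->q8; q12-0->q9; q12-1->q10; q13-0->q11; q13-1->q12; q14-0->q13; q14-1->q14

A DFA must remember the last 3 symbols (since which symbol is third-to-last isn't known until the input ends). Use one state per possible window of the last ≤3 symbols; accept from those whose window starts with `1`.
15 states suffice.
          0    1  
>  q0     q1   q2 
   q1     q3   q4 
   q2     q5   q6 
   q3     q7   q8 
   q4     q9  q10 
   q5    q11  q12 
   q6    q13  q14 
   q7     q7   q8 
   q8     q9  q10 
   q9    q11  q12 
   q10   q13  q14 
 * q11    q7   q8 
 * q12    q9  q10 
 * q13   q11  q12 
 * q14   q13  q14 
(> = start, * = accepting)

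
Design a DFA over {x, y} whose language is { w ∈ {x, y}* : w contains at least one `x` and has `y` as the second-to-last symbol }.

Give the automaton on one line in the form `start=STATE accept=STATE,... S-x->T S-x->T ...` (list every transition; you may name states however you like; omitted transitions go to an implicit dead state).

Run two small machines in parallel and take their product. The first has 3 states tracking the count of `x`s, saturating at 2; the second has 7 states tracking the last 2 symbols read. A product state is a pair (one from each), accepting exactly when both do. After merging equivalent states the machine shrinks.
        x   y  
>  S0   S1  S2 
   S1   S1  S3 
   S2   S4  S2 
   S3   S4  S5 
 * S4   S1  S3 
 * S5   S4  S5 
(> = start, * = accepting)

start=S0 accept=S4,S5 S0-x->S1 S0-y->S2 S1-x->S1 S1-y->S3 S2-x->S4 S2-y->S2 S3-x->S4 S3-y->S5 S4-x->S1 S4-y->S3 S5-x->S4 S5-y->S5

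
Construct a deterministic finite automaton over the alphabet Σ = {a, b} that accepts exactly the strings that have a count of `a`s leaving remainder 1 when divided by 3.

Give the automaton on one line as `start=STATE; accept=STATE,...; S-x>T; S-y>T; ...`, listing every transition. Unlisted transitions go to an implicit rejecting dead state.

start=S0; accept=S1; S0-a>S1; S0-b>S0; S1-a>S2; S1-b>S1; S2-a>S0; S2-b>S2

The only thing that matters is how many `a`s have appeared, reduced mod 3. Use one state per residue: S0 for 0, …, S2 for 2. Reading `a` moves to the next residue; anything else stays put. S1 is accepting.
3 states suffice.
        a   b  
>  S0   S1  S0 
 * S1   S2  S1 
   S2   S0  S2 
(> = start, * = accepting)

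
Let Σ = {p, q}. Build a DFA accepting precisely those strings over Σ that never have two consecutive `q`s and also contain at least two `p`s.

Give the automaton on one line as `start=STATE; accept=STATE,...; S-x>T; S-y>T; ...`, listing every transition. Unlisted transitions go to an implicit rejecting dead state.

start=s0; accept=s3,s6; s0-p>s1; s0-q>s2; s1-p>s3; s1-q>s4; s2-p>s1; s2-q>s5; s3-p>s3; s3-q>s6; s4-p>s3; s4-q>s5; s5-p>s5; s5-q>s5; s6-p>s3; s6-q>s5

Run two small machines in parallel and take their product. One (3 states) tracks partial matches of the forbidden pattern `qq`; the other (4 states) tracks the count of `p`s, saturating at 3. Each combined state is a pair, one component from each; accept when both components accept. After merging equivalent states the machine shrinks.
With 7 states:
        p   q  
>  s0   s1  s2 
   s1   s3  s4 
   s2   s1  s5 
 * s3   s3  s6 
   s4   s3  s5 
   s5   s5  s5 
 * s6   s3  s5 
(> = start, * = accepting)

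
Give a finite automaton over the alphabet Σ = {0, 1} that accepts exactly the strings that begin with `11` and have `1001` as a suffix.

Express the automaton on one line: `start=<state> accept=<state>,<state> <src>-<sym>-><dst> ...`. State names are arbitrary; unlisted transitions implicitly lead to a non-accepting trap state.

start=S0 accept=S7 S0-0->S1 S0-1->S2 S1-0->S1 S1-1->S1 S2-0->S1 S2-1->S3 S3-0->S4 S3-1->S3 S4-0->S5 S4-1->S3 S5-0->S6 S5-1->S7 S6-0->S6 S6-1->S3 S7-0->S4 S7-1->S3

Run two small machines in parallel and take their product. One (4 states) tracks whether the input so far still matches the prefix `11`; the other (5 states) tracks how much of the suffix `1001` has currently been matched. Each combined state is a pair, one component from each; accept when both components accept. Equivalent product states are then merged.
With 8 states:
        0   1  
>  S0   S1  S2 
   S1   S1  S1 
   S2   S1  S3 
   S3   S4  S3 
   S4   S5  S3 
   S5   S6  S7 
   S6   S6  S3 
 * S7   S4  S3 
(> = start, * = accepting)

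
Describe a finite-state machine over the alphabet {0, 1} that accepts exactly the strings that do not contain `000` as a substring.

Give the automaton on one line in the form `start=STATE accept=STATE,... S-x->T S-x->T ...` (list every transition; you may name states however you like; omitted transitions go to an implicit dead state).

start=s0 accept=s0,s1,s2 s0-0->s1 s0-1->s0 s1-0->s2 s1-1->s0 s2-0->s3 s2-1->s0 s3-0->s3 s3-1->s3

Track partial matches of the forbidden pattern `000`. State s3 is a dead state reached once `000` has occurred; every other state accepts. s0 means no part of `000` is currently matched.
        0   1  
>* s0   s1  s0 
 * s1   s2  s0 
 * s2   s3  s0 
   s3   s3  s3 
(> = start, * = accepting)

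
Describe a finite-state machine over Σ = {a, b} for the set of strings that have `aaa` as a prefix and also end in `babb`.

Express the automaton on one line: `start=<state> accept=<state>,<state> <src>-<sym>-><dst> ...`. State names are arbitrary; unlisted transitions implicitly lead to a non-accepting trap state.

start=q0 accept=q8 q0-a->q1 q0-b->q2 q1-a->q3 q1-b->q2 q2-a->q2 q2-b->q2 q3-a->q4 q3-b->q2 q4-a->q4 q4-b->q5 q5-a->q6 q5-b->q5 q6-a->q4 q6-b->q7 q7-a->q6 q7-b->q8 q8-a->q6 q8-b->q5

Handle the two conditions separately and then intersect. One (5 states) tracks whether the input so far still matches the prefix `aaa`; the other (5 states) tracks how much of the suffix `babb` has currently been matched. Each combined state is a pair, one component from each; accept when both components accept. Equivalent product states are then merged.
        a   b  
>  q0   q1  q2 
   q1   q3  q2 
   q2   q2  q2 
   q3   q4  q2 
   q4   q4  q5 
   q5   q6  q5 
   q6   q4  q7 
   q7   q6  q8 
 * q8   q6  q5 
(> = start, * = accepting)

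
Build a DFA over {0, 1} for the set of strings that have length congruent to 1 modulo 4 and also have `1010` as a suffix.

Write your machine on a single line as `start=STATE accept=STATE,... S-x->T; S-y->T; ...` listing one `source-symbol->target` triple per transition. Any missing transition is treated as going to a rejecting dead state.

start=q0; accept=q7; q0-0->q1; q0-1->q1; q1-0->q2; q1-1->q3; q2-0->q4; q2-1->q4; q3-0->q5; q3-1->q4; q4-0->q0; q4-1->q0; q5-0->q0; q5-1->q6; q6-0->q7; q6-1->q1; q7-0->q2; q7-1->q3

Handle the two conditions separately and then intersect. One (4 states) tracks the input length modulo 4; the other (5 states) tracks how much of the suffix `1010` has currently been matched. Each combined state is a pair, one component from each; accept when both components accept. Equivalent product states are then merged.
An 8-state machine:
        0   1  
>  q0   q1  q1 
   q1   q2  q3 
   q2   q4  q4 
   q3   q5  q4 
   q4   q0  q0 
   q5   q0  q6 
   q6   q7  q1 
 * q7   q2  q3 
(> = start, * = accepting)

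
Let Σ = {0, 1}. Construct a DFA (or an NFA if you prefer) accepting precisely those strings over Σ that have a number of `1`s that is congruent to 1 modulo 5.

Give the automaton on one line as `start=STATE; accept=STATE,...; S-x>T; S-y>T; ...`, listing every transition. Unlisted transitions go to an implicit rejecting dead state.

Keep the running count of `1`s modulo 5: each `1` advances along the cycle s0 → s1 → s2 → s3 → s4 → s0 while other symbols loop. Accept at s1.
5 states suffice.
        0   1  
>  s0   s0  s1 
 * s1   s1  s2 
   s2   s2  s3 
   s3   s3  s4 
   s4   s4  s0 
(> = start, * = accepting)

start=s0; accept=s1; s0-0>s0; s0-1>s1; s1-0>s1; s1-1>s2; s2-0>s2; s2-1>s3; s3-0>s3; s3-1>s4; s4-0>s4; s4-1>s0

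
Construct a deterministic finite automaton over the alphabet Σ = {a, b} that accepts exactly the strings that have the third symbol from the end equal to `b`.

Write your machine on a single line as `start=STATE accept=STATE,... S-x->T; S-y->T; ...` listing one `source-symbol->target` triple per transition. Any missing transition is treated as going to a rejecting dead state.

start=s0; accept=s11,s12,s13,s14; s0-a->s1; s0-b->s2; s1-a->s3; s1-b->s4; s2-a->s5; s2-b->s6; s3-a->s7; s3-b->s8; s4-a->s9; s4-b->s10; s5-a->s11; s5-b->s12; s6-a->s13; s6-b->s14; s7-a->s7; s7-b->s8; s8-a->s9; s8-b->s10; s9-a->s11; s9-b->s12; s10-a->s13; s10-b->s14; s11-a->s7; s11-b->s8; s12-a->s9; s12-b->s10; s13-a->s11; s13-b->s12; s14-a->s13; s14-b->s14

A DFA must remember the last 3 symbols (since which symbol is third-to-last isn't known until the input ends). Use one state per possible window of the last ≤3 symbols; accept from those whose window starts with `b`.
          a    b  
>  s0     s1   s2 
   s1     s3   s4 
   s2     s5   s6 
   s3     s7   s8 
   s4     s9  s10 
   s5    s11  s12 
   s6    s13  s14 
   s7     s7   s8 
   s8     s9  s10 
   s9    s11  s12 
   s10   s13  s14 
 * s11    s7   s8 
 * s12    s9  s10 
 * s13   s11  s12 
 * s14   s13  s14 
(> = start, * = accepting)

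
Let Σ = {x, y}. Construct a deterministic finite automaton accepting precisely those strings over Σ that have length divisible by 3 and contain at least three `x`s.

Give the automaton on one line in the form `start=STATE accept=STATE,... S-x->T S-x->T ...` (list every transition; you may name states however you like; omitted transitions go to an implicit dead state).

start=s0 accept=s6,s14 s0-x->s1 s0-y->s2 s1-x->s3 s1-y->s4 s2-x->s4 s2-y->s5 s3-x->s6 s3-y->s7 s4-x->s7 s4-y->s8 s5-x->s8 s5-y->s0 s6-x->s9 s6-y->s10 s7-x->s10 s7-y->s11 s8-x->s11 s8-y->s1 s9-x->s12 s9-y->s12 s10-x->s12 s10-y->s13 s11-x->s13 s11-y->s3 s12-x->s14 s12-y->s14 s13-x->s14 s13-y->s6 s14-x->s9 s14-y->s9

Build one automaton per condition and run them in lockstep. One (3 states) tracks the input length modulo 3; the other (5 states) tracks the count of `x`s, saturating at 4. Each combined state is a pair, one component from each; accept when both components accept.
15 states suffice.
          x    y  
>  s0     s1   s2 
   s1     s3   s4 
   s2     s4   s5 
   s3     s6   s7 
   s4     s7   s8 
   s5     s8   s0 
 * s6     s9  s10 
   s7    s10  s11 
   s8    s11   s1 
   s9    s12  s12 
   s10   s12  s13 
   s11   s13   s3 
   s12   s14  s14 
   s13   s14   s6 
 * s14    s9   s9 
(> = start, * = accepting)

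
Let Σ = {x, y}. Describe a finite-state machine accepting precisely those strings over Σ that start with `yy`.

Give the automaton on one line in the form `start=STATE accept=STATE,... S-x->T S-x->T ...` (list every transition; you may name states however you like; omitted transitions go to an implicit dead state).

Check the first 2 symbols one by one: A through B record how many have matched `yy` so far; any wrong symbol goes to the dead state D. After all 2 match we enter the accepting sink C.
A 4-state machine:
       x  y 
>  A   D  B 
   B   D  C 
 * C   C  C 
   D   D  D 
(> = start, * = accepting)

start=A accept=C A-x->D A-y->B B-x->D B-y->C C-x->C C-y->C D-x->D D-y->D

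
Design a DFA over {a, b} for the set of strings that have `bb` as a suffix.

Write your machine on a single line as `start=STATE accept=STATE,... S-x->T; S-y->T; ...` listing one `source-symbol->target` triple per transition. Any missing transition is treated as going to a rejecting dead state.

start=S0; accept=S2; S0-a->S0; S0-b->S1; S1-a->S0; S1-b->S2; S2-a->S0; S2-b->S2

Remember how much of `bb` the current input suffix matches. State S0 means no match yet; S1 means the last symbol is `b`; S2 means the last 2 symbols are `bb`. Only S2 accepts. On a mismatch, fall back to the longest proper suffix that is still a prefix of `bb`.
        a   b  
>  S0   S0  S1 
   S1   S0  S2 
 * S2   S0  S2 
(> = start, * = accepting)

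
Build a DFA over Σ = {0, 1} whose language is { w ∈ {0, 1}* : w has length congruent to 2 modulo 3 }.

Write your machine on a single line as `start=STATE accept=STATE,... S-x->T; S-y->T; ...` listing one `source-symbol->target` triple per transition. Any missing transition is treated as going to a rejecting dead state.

Only the length mod 3 matters, so use a 3-cycle: from any state, every input symbol moves to the next state, wrapping S2 back to S0. Mark S2 accepting.
A 3-state machine:
        0   1  
>  S0   S1  S1 
   S1   S2  S2 
 * S2   S0  S0 
(> = start, * = accepting)

start=S0; accept=S2; S0-0->S1; S0-1->S1; S1-0->S2; S1-1->S2; S2-0->S0; S2-1->S0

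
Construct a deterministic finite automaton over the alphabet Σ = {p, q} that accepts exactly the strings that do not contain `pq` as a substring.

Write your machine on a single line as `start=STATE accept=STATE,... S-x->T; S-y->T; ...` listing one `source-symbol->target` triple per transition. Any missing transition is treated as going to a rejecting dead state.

start=A; accept=A,B; A-p->B; A-q->A; B-p->B; B-q->C; C-p->C; C-q->C

This is the complement of 'contains `pq`'. Use the same substring-matching states — A through C holding how much of `pq` has just been matched — but flip the accepting set: everything except the trap C accepts.
3 states suffice.
       p  q 
>* A   B  A 
 * B   B  C 
   C   C  C 
(> = start, * = accepting)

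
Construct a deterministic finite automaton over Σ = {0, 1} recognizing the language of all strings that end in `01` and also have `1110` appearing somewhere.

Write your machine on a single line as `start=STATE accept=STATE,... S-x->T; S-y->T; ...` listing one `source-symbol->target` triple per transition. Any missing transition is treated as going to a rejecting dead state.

Handle the two conditions separately and then intersect. The first has 3 states tracking how much of the suffix `01` has currently been matched; the second has 5 states tracking whether and how much of `1110` has been seen. A product state is a pair (one from each), accepting exactly when both do.
A 9-state machine:
        0   1  
>  q0   q1  q2 
   q1   q1  q3 
   q2   q1  q4 
   q3   q1  q4 
   q4   q1  q5 
   q5   q6  q5 
   q6   q6  q7 
 * q7   q6  q8 
   q8   q6  q8 
(> = start, * = accepting)

start=q0; accept=q7; q0-0->q1; q0-1->q2; q1-0->q1; q1-1->q3; q2-0->q1; q2-1->q4; q3-0->q1; q3-1->q4; q4-0->q1; q4-1->q5; q5-0->q6; q5-1->q5; q6-0->q6; q6-1->q7; q7-0->q6; q7-1->q8; q8-0->q6; q8-1->q8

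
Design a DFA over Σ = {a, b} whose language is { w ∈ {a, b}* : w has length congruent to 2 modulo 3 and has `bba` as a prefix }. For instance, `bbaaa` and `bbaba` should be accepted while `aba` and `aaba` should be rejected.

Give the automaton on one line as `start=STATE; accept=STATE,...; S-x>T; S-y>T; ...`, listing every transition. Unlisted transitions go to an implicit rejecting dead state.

start=s0; accept=s6; s0-a>s1; s0-b>s2; s1-a>s1; s1-b>s1; s2-a>s1; s2-b>s3; s3-a>s4; s3-b>s1; s4-a>s5; s4-b>s5; s5-a>s6; s5-b>s6; s6-a>s4; s6-b>s4

Run two small machines in parallel and take their product. One (3 states) tracks the input length modulo 3; the other (5 states) tracks whether the input so far still matches the prefix `bba`. Each combined state is a pair, one component from each; accept when both components accept. Minimizing collapses redundant product states.
A 7-state machine:
        a   b  
>  s0   s1  s2 
   s1   s1  s1 
   s2   s1  s3 
   s3   s4  s1 
   s4   s5  s5 
   s5   s6  s6 
 * s6   s4  s4 
(> = start, * = accepting)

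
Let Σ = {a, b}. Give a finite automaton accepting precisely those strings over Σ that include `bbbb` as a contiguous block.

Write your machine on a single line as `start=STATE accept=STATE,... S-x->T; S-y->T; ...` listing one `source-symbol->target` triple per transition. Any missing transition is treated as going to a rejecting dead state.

start=S0; accept=S4; S0-a->S0; S0-b->S1; S1-a->S0; S1-b->S2; S2-a->S0; S2-b->S3; S3-a->S0; S3-b->S4; S4-a->S4; S4-b->S4

States S0..S3 record the length of the longest prefix of `bbbb` that matches the current input suffix. Reaching S4 means `bbbb` has been seen, and we stay there forever. Accept from S4.
With 5 states:
        a   b  
>  S0   S0  S1 
   S1   S0  S2 
   S2   S0  S3 
   S3   S0  S4 
 * S4   S4  S4 
(> = start, * = accepting)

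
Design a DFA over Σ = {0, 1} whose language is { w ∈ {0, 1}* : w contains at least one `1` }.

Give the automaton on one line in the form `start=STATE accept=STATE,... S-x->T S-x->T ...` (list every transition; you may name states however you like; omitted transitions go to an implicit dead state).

start=q0 accept=q1,q2 q0-0->q0 q0-1->q1 q1-0->q1 q1-1->q2 q2-0->q2 q2-1->q2

Only the number of `1`s matters, and only up to 2. Make a chain q0 → q1 → q2 advanced by each `1` (with q2 absorbing); every other symbol self-loops. The accepting set is {q1, q2}.
With 3 states:
        0   1  
>  q0   q0  q1 
 * q1   q1  q2 
 * q2   q2  q2 
(> = start, * = accepting)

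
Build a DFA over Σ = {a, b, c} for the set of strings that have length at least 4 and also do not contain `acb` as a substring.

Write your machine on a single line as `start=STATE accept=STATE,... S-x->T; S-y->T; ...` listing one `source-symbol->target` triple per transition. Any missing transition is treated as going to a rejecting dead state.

start=s0; accept=s10,s11,s12; s0-a->s1; s0-b->s2; s0-c->s2; s1-a->s3; s1-b->s4; s1-c->s5; s2-a->s3; s2-b->s4; s2-c->s4; s3-a->s6; s3-b->s7; s3-c->s8; s4-a->s6; s4-b->s7; s4-c->s7; s5-a->s6; s5-b->s9; s5-c->s7; s6-a->s10; s6-b->s11; s6-c->s12; s7-a->s10; s7-b->s11; s7-c->s11; s8-a->s10; s8-b->s9; s8-c->s11; s9-a->s9; s9-b->s9; s9-c->s9; s10-a->s10; s10-b->s11; s10-c->s12; s11-a->s10; s11-b->s11; s11-c->s11; s12-a->s10; s12-b->s9; s12-c->s11

Run two small machines in parallel and take their product. One (6 states) tracks the input length, saturating at 5; the other (4 states) tracks partial matches of the forbidden pattern `acb`. Each combined state is a pair, one component from each; accept when both components accept. Equivalent product states are then merged.
A 13-state machine:
          a    b    c  
>  s0     s1   s2   s2 
   s1     s3   s4   s5 
   s2     s3   s4   s4 
   s3     s6   s7   s8 
   s4     s6   s7   s7 
   s5     s6   s9   s7 
   s6    s10  s11  s12 
   s7    s10  s11  s11 
   s8    s10   s9  s11 
   s9     s9   s9   s9 
 * s10   s10  s11  s12 
 * s11   s10  s11  s11 
 * s12   s10   s9  s11 
(> = start, * = accepting)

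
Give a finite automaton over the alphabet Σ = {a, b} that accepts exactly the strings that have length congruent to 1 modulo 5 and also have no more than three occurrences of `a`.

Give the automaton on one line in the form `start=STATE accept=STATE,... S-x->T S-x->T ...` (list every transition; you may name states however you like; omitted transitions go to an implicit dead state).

start=q0 accept=q1,q2,q18,q19 q0-a->q1 q0-b->q2 q1-a->q3 q1-b->q4 q2-a->q4 q2-b->q5 q3-a->q6 q3-b->q7 q4-a->q7 q4-b->q8 q5-a->q8 q5-b->q9 q6-a->q10 q6-b->q11 q7-a->q11 q7-b->q12 q8-a->q12 q8-b->q13 q9-a->q13 q9-b->q14 q10-a->q10 q10-b->q10 q11-a->q10 q11-b->q15 q12-a->q15 q12-b->q16 q13-a->q16 q13-b->q17 q14-a->q17 q14-b->q0 q15-a->q10 q15-b->q18 q16-a->q18 q16-b->q19 q17-a->q19 q17-b->q1 q18-a->q10 q18-b->q20 q19-a->q20 q19-b->q3 q20-a->q10 q20-b->q6

Handle the two conditions separately and then intersect. One (5 states) tracks the input length modulo 5; the other (5 states) tracks the count of `a`s, saturating at 4. Each combined state is a pair, one component from each; accept when both components accept. After merging equivalent states the machine shrinks.
With 21 states:
          a    b  
>  q0     q1   q2 
 * q1     q3   q4 
 * q2     q4   q5 
   q3     q6   q7 
   q4     q7   q8 
   q5     q8   q9 
   q6    q10  q11 
   q7    q11  q12 
   q8    q12  q13 
   q9    q13  q14 
   q10   q10  q10 
   q11   q10  q15 
   q12   q15  q16 
   q13   q16  q17 
   q14   q17   q0 
   q15   q10  q18 
   q16   q18  q19 
   q17   q19   q1 
 * q18   q10  q20 
 * q19   q20   q3 
   q20   q10   q6 
(> = start, * = accepting)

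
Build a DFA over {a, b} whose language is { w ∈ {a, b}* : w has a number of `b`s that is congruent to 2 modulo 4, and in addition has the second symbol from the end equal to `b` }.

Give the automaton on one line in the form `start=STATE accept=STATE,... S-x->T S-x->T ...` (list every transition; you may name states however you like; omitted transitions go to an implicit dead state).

Run two small machines in parallel and take their product. The first has 4 states tracking the count of `b`s modulo 4; the second has 7 states tracking the last 2 symbols read. A product state is a pair (one from each), accepting exactly when both do. After merging equivalent states the machine shrinks.
8 states suffice.
        a   b  
>  q0   q0  q1 
   q1   q2  q3 
   q2   q2  q4 
 * q3   q5  q6 
   q4   q5  q6 
 * q5   q7  q6 
   q6   q6  q0 
   q7   q7  q6 
(> = start, * = accepting)

start=q0 accept=q3,q5 q0-a->q0 q0-b->q1 q1-a->q2 q1-b->q3 q2-a->q2 q2-b->q4 q3-a->q5 q3-b->q6 q4-a->q5 q4-b->q6 q5-a->q7 q5-b->q6 q6-a->q6 q6-b->q0 q7-a->q7 q7-b->q6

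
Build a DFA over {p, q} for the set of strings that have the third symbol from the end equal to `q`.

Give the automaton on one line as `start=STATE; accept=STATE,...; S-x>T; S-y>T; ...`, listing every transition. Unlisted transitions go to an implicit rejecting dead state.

A DFA must remember the last 3 symbols (since which symbol is third-to-last isn't known until the input ends). Use one state per possible window of the last ≤3 symbols; accept from those whose window starts with `q`.
With 15 states:
          p    q  
>  S0     S1   S2 
   S1     S3   S4 
   S2     S5   S6 
   S3     S7   S8 
   S4     S9  S10 
   S5    S11  S12 
   S6    S13  S14 
   S7     S7   S8 
   S8     S9  S10 
   S9    S11  S12 
   S10   S13  S14 
 * S11    S7   S8 
 * S12    S9  S10 
 * S13   S11  S12 
 * S14   S13  S14 
(> = start, * = accepting)

start=S0; accept=S11,S12,S13,S14; S0-p>S1; S0-q>S2; S1-p>S3; S1-q>S4; S2-p>S5; S2-q>S6; S3-p>S7; S3-q>S8; S4-p>S9; S4-q>S10; S5-p>S11; S5-q>S12; S6-p>S13; S6-q>S14; S7-p>S7; S7-q>S8; S8-p>S9; S8-q>S10; S9-p>S11; S9-q>S12; S10-p>S13; S10-q>S14; S11-p>S7; S11-q>S8; S12-p>S9; S12-q>S10; S13-p>S11; S13-q>S12; S14-p>S13; S14-q>S14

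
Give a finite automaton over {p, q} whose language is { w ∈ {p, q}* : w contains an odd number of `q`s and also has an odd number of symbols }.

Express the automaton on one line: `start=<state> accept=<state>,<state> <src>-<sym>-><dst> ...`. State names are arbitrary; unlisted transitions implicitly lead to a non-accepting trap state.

start=S0 accept=S2 S0-p->S1 S0-q->S2 S1-p->S0 S1-q->S3 S2-p->S3 S2-q->S0 S3-p->S2 S3-q->S1

Handle the two conditions separately and then intersect. The first has 2 states tracking the count of `q`s modulo 2; the second has 2 states tracking the input length modulo 2. A product state is a pair (one from each), accepting exactly when both do.
        p   q  
>  S0   S1  S2 
   S1   S0  S3 
 * S2   S3  S0 
   S3   S2  S1 
(> = start, * = accepting)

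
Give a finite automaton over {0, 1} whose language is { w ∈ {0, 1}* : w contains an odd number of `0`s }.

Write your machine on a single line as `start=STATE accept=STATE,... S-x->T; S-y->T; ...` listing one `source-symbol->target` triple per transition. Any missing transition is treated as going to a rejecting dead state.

The only thing that matters is how many `0`s have appeared, reduced mod 2. Use one state per residue: s0 for 0, …, s1 for 1. Reading `0` moves to the next residue; anything else stays put. s1 is accepting.
2 states suffice.
        0   1  
>  s0   s1  s0 
 * s1   s0  s1 
(> = start, * = accepting)

start=s0; accept=s1; s0-0->s1; s0-1->s0; s1-0->s0; s1-1->s1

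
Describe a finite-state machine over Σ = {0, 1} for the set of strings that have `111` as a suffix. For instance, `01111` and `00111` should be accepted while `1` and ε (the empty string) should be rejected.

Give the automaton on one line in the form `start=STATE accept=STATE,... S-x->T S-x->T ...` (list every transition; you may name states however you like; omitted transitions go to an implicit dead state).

Let each state record the length of the longest suffix of the input read so far that is also a prefix of `111`. q1 means the last symbol is `1`; q2 means the last 2 symbols are `11`; q3 means the last 3 symbols are `111`. Accept only at q3, where the string currently ends in `111`.
        0   1  
>  q0   q0  q1 
   q1   q0  q2 
   q2   q0  q3 
 * q3   q0  q3 
(> = start, * = accepting)

start=q0 accept=q3 q0-0->q0 q0-1->q1 q1-0->q0 q1-1->q2 q2-0->q0 q2-1->q3 q3-0->q0 q3-1->q3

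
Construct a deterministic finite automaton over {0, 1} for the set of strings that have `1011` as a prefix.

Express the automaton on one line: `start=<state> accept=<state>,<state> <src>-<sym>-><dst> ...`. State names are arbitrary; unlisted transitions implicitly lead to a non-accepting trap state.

start=q0 accept=q4 q0-0->q5 q0-1->q1 q1-0->q2 q1-1->q5 q2-0->q5 q2-1->q3 q3-0->q5 q3-1->q4 q4-0->q4 q4-1->q4 q5-0->q5 q5-1->q5

Walk along `1011` while the input agrees: from q0 take `1` to q1, and so on. Any deviation drops to the rejecting sink q5. Once q4 is reached the prefix is confirmed and every continuation is accepted.
With 6 states:
        0   1  
>  q0   q5  q1 
   q1   q2  q5 
   q2   q5  q3 
   q3   q5  q4 
 * q4   q4  q4 
   q5   q5  q5 
(> = start, * = accepting)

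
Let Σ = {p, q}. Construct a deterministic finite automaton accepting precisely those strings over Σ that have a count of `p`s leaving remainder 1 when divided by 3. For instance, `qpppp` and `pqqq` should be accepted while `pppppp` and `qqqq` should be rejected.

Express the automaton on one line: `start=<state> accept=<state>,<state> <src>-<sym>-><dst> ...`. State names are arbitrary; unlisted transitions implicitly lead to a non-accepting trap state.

start=S0 accept=S1 S0-p->S1 S0-q->S0 S1-p->S2 S1-q->S1 S2-p->S0 S2-q->S2

The only thing that matters is how many `p`s have appeared, reduced mod 3. Use one state per residue: S0 for 0, …, S2 for 2. Reading `p` moves to the next residue; anything else stays put. S1 is accepting.
With 3 states:
        p   q  
>  S0   S1  S0 
 * S1   S2  S1 
   S2   S0  S2 
(> = start, * = accepting)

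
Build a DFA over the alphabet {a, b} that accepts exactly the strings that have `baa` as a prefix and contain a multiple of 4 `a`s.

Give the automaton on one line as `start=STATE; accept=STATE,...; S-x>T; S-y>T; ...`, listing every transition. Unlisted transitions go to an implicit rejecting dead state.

start=q0; accept=q6; q0-a>q1; q0-b>q2; q1-a>q1; q1-b>q1; q2-a>q3; q2-b>q1; q3-a>q4; q3-b>q1; q4-a>q5; q4-b>q4; q5-a>q6; q5-b>q5; q6-a>q7; q6-b>q6; q7-a>q4; q7-b>q7

Handle the two conditions separately and then intersect. The first has 5 states tracking whether the input so far still matches the prefix `baa`; the second has 4 states tracking the count of `a`s modulo 4. A product state is a pair (one from each), accepting exactly when both do. Minimizing collapses redundant product states.
        a   b  
>  q0   q1  q2 
   q1   q1  q1 
   q2   q3  q1 
   q3   q4  q1 
   q4   q5  q4 
   q5   q6  q5 
 * q6   q7  q6 
   q7   q4  q7 
(> = start, * = accepting)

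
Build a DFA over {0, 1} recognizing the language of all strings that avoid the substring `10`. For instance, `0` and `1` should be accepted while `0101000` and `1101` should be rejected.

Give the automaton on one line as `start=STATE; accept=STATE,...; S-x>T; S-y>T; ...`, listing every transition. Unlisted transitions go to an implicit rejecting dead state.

Track partial matches of the forbidden pattern `10`. State q2 is a dead state reached once `10` has occurred; every other state accepts. q0 means no part of `10` is currently matched.
With 3 states:
        0   1  
>* q0   q0  q1 
 * q1   q2  q1 
   q2   q2  q2 
(> = start, * = accepting)

start=q0; accept=q0,q1; q0-0>q0; q0-1>q1; q1-0>q2; q1-1>q1; q2-0>q2; q2-1>q2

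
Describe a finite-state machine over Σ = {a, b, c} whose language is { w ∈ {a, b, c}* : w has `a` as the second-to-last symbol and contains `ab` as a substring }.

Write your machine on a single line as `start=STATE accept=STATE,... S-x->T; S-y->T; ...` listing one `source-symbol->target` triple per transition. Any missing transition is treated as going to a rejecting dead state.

start=S0; accept=S2,S5; S0-a->S1; S0-b->S0; S0-c->S0; S1-a->S1; S1-b->S2; S1-c->S0; S2-a->S3; S2-b->S4; S2-c->S4; S3-a->S5; S3-b->S2; S3-c->S2; S4-a->S3; S4-b->S4; S4-c->S4; S5-a->S5; S5-b->S2; S5-c->S2

Run two small machines in parallel and take their product. One (13 states) tracks the last 2 symbols read; the other (3 states) tracks whether and how much of `ab` has been seen. Each combined state is a pair, one component from each; accept when both components accept. Minimizing collapses redundant product states.
        a   b   c  
>  S0   S1  S0  S0 
   S1   S1  S2  S0 
 * S2   S3  S4  S4 
   S3   S5  S2  S2 
   S4   S3  S4  S4 
 * S5   S5  S2  S2 
(> = start, * = accepting)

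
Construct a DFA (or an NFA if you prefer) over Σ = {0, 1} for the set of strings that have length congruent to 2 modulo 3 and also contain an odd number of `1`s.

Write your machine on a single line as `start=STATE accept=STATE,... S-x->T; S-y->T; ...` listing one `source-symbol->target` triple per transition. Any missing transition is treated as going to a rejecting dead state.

Handle the two conditions separately and then intersect. The first has 3 states tracking the input length modulo 3; the second has 2 states tracking the count of `1`s modulo 2. A product state is a pair (one from each), accepting exactly when both do.
A 6-state machine:
       0  1 
>  A   B  C 
   B   D  E 
   C   E  D 
   D   A  F 
 * E   F  A 
   F   C  B 
(> = start, * = accepting)

start=A; accept=E; A-0->B; A-1->C; B-0->D; B-1->E; C-0->E; C-1->D; D-0->A; D-1->F; E-0->F; E-1->A; F-0->C; F-1->B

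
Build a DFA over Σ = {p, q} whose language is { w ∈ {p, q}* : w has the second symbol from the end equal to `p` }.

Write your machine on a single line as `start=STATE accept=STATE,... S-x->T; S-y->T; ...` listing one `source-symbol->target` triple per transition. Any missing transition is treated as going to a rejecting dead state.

start=s0; accept=s3,s4; s0-p->s1; s0-q->s2; s1-p->s3; s1-q->s4; s2-p->s5; s2-q->s6; s3-p->s3; s3-q->s4; s4-p->s5; s4-q->s6; s5-p->s3; s5-q->s4; s6-p->s5; s6-q->s6

Because acceptance depends on a position counted from the end, the machine has to buffer the most recent 2 symbols. Make each state the string of the last up-to-2 symbols read; on input `x` shift the window left and append `x`. Accept when the buffered window has length 2 and begins with `p`.
        p   q  
>  s0   s1  s2 
   s1   s3  s4 
   s2   s5  s6 
 * s3   s3  s4 
 * s4   s5  s6 
   s5   s3  s4 
   s6   s5  s6 
(> = start, * = accepting)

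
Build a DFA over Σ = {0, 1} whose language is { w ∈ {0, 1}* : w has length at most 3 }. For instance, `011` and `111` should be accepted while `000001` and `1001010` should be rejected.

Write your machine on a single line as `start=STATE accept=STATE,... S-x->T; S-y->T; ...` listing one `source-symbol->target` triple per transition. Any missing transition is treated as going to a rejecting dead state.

start=A; accept=A,B,C,D; A-0->B; A-1->B; B-0->C; B-1->C; C-0->D; C-1->D; D-0->E; D-1->E; E-0->E; E-1->E

We only need to distinguish lengths 0, 1, …, 3, and '>3'. Chain A → B → C → D → E on every symbol, with E looping. Accepting states: {A, B, C, D}.
A 5-state machine:
       0  1 
>* A   B  B 
 * B   C  C 
 * C   D  D 
 * D   E  E 
   E   E  E 
(> = start, * = accepting)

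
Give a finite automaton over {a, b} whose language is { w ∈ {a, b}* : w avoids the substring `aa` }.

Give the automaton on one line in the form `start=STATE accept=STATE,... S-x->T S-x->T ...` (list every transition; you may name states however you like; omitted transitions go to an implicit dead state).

Track partial matches of the forbidden pattern `aa`. State q2 is a dead state reached once `aa` has occurred; every other state accepts. q0 means no part of `aa` is currently matched.
A 3-state machine:
        a   b  
>* q0   q1  q0 
 * q1   q2  q0 
   q2   q2  q2 
(> = start, * = accepting)

start=q0 accept=q0,q1 q0-a->q1 q0-b->q0 q1-a->q2 q1-b->q0 q2-a->q2 q2-b->q2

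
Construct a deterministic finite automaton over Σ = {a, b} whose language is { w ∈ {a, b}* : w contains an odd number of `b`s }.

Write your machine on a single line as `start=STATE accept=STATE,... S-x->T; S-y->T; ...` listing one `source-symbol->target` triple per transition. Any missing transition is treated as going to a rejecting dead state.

The only thing that matters is how many `b`s have appeared, reduced mod 2. Use one state per residue: q0 for 0, …, q1 for 1. Reading `b` moves to the next residue; anything else stays put. q1 is accepting.
A 2-state machine:
        a   b  
>  q0   q0  q1 
 * q1   q1  q0 
(> = start, * = accepting)

start=q0; accept=q1; q0-a->q0; q0-b->q1; q1-a->q1; q1-b->q0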